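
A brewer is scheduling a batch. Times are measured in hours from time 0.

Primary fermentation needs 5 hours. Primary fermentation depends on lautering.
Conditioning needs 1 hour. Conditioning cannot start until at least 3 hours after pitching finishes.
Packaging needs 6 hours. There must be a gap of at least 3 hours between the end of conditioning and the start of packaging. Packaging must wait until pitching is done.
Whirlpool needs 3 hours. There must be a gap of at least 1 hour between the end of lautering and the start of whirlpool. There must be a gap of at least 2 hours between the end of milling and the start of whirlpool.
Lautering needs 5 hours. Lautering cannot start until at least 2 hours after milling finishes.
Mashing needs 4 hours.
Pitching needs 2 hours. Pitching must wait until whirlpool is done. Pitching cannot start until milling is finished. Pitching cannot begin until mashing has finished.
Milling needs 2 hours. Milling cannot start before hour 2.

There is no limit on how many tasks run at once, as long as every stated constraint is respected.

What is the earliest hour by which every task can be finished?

Nothing blocks mashing, so it runs from hour 0 to hour 4.
Milling waits on its own release at hour 2, so it starts at hour 2 and finishes at 2 + 2 = hour 4.
After milling (finishes hour 4, plus 2-hour gap → hour 6), lautering can start at hour 6 and finishes at hour 11.
After lautering (finishes hour 11), primary fermentation can start at hour 11 and finishes at hour 16.
Whirlpool needs all of lautering (finishes hour 11, plus 1-hour gap → hour 12); milling (finishes hour 4, plus 2-hour gap → hour 6). That puts its earliest start at hour 12; it finishes at 12 + 3 = hour 15.
Pitching cannot start until whirlpool (finishes hour 15); milling (finishes hour 4); mashing (finishes hour 4). The controlling bound is hour 15, so pitching finishes at 15 + 2 = hour 17.
Conditioning waits on pitching (finishes hour 17, plus 3-hour gap → hour 20), so it starts at hour 20 and finishes at 20 + 1 = hour 21.
For packaging: conditioning (finishes hour 21, plus 3-hour gap → hour 24); pitching (finishes hour 17). Taking the maximum gives a start of hour 24, and it finishes at 24 + 6 = hour 30.
All tasks are finished once the last one completes. Finish times: Milling at 4, Mashing at 4, Lautering at 11, Whirlpool at 15, Pitching at 17, Primary fermentation at 16, Conditioning at 21, Packaging at 30. The latest is hour 30.

30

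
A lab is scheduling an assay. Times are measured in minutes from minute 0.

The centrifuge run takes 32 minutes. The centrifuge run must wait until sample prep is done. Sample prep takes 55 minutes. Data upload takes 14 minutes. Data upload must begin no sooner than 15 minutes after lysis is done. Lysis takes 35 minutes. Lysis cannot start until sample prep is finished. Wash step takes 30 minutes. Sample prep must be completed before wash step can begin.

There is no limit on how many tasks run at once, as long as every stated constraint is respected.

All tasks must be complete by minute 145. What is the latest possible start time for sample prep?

Nothing follows data upload; the deadline of minute 145 is its only limit. It must start by 145 − 14 = minute 131.
Lysis must finish before data upload (must start by minute 131, minus 15-minute gap → minute 116). With a 35-minute duration, lysis must start by 116 − 35 = minute 81.
The centrifuge run has no dependents, so it just needs to finish by minute 145. Starting by 145 − 32 = minute 113 achieves that.
To finish by minute 145, wash step (duration 30) must start no later than minute 115.
Sample prep has several dependents: lysis (must start by minute 81); the centrifuge run (must start by minute 113); wash step (must start by minute 115). The earliest of those limits is minute 81, so sample prep must start by 81 − 55 = minute 26.

26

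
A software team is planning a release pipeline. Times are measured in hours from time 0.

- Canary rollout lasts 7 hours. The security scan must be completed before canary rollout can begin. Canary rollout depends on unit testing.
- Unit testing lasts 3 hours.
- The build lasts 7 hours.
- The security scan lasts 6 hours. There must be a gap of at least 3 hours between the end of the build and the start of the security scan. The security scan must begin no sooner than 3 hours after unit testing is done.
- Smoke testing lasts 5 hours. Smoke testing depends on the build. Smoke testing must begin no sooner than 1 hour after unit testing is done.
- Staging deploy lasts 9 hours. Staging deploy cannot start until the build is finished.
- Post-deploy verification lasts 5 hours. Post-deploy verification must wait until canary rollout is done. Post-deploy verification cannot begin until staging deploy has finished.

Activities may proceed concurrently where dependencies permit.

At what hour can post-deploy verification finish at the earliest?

Nothing blocks unit testing, so it runs from hour 0 to hour 3.
The build can start immediately at hour 0; it finishes at hour 7.
Staging deploy cannot begin until the build (finishes hour 7). It runs from hour 7 to 7 + 9 = hour 16.
The security scan has to wait for the build (finishes hour 7, plus 3-hour gap → hour 10); unit testing (finishes hour 3, plus 3-hour gap → hour 6). The latest of these is hour 10, so the security scan runs hour 10 to 10 + 6 = hour 16.
Canary rollout needs all of the security scan (finishes hour 16); unit testing (finishes hour 3). That puts its earliest start at hour 16; it finishes at 16 + 7 = hour 23.
Post-deploy verification needs all of canary rollout (finishes hour 23); staging deploy (finishes hour 16). That puts its earliest start at hour 23; it finishes at 23 + 5 = hour 28.

28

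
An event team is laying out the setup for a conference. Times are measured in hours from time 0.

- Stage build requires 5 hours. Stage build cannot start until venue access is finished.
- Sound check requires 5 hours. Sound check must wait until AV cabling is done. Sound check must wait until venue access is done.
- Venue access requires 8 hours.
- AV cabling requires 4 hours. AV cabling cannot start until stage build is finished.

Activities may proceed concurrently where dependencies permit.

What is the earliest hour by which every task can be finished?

Venue access can start immediately at hour 0; it finishes at hour 8.
Stage build waits on venue access (finishes hour 8), so it starts at hour 8 and finishes at 8 + 5 = hour 13.
AV cabling waits on stage build (finishes hour 13), so it starts at hour 13 and finishes at 13 + 4 = hour 17.
Sound check needs all of AV cabling (finishes hour 17); venue access (finishes hour 8). That puts its earliest start at hour 17; it finishes at 17 + 5 = hour 22.
All tasks are finished once the last one completes. Finish times: Venue access at 8, Stage build at 13, AV cabling at 17, Sound check at 22. The latest is hour 22.

22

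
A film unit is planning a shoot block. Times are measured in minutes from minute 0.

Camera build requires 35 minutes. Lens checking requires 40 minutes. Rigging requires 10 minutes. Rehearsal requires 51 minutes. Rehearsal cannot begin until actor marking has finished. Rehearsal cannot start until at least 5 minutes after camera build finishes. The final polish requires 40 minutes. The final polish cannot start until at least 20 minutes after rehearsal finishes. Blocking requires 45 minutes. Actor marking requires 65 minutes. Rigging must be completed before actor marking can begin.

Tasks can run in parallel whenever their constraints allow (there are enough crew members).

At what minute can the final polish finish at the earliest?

186

Camera build has no prerequisites, so it starts at minute 0 and finishes at minute 35.
Rigging has no prerequisites, so it starts at minute 0 and finishes at minute 10.
Actor marking waits on rigging (finishes minute 10), so it starts at minute 10 and finishes at 10 + 65 = minute 75.
Rehearsal needs all of actor marking (finishes minute 75); camera build (finishes minute 35, plus 5-minute gap → minute 40). That puts its earliest start at minute 75; it finishes at 75 + 51 = minute 126.
The final polish cannot begin until rehearsal (finishes minute 126, plus 20-minute gap → minute 146). It runs from minute 146 to 146 + 40 = minute 186.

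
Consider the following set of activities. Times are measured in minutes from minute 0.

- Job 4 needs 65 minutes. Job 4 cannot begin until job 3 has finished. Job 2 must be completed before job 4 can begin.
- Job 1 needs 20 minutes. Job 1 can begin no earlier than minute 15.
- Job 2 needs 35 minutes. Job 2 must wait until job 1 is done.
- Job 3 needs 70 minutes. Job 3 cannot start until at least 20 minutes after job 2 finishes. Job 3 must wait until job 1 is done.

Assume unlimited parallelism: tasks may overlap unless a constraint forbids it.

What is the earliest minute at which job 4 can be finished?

Job 1 waits on its own release at minute 15, so it starts at minute 15 and finishes at 15 + 20 = minute 35.
Job 2 waits on job 1 (finishes minute 35), so it starts at minute 35 and finishes at 35 + 35 = minute 70.
Job 3 cannot start until job 2 (finishes minute 70, plus 20-minute gap → minute 90); job 1 (finishes minute 35). The controlling bound is minute 90, so job 3 finishes at 90 + 70 = minute 160.
Job 4 needs all of job 3 (finishes minute 160); job 2 (finishes minute 70). That puts its earliest start at minute 160; it finishes at 160 + 65 = minute 225.

225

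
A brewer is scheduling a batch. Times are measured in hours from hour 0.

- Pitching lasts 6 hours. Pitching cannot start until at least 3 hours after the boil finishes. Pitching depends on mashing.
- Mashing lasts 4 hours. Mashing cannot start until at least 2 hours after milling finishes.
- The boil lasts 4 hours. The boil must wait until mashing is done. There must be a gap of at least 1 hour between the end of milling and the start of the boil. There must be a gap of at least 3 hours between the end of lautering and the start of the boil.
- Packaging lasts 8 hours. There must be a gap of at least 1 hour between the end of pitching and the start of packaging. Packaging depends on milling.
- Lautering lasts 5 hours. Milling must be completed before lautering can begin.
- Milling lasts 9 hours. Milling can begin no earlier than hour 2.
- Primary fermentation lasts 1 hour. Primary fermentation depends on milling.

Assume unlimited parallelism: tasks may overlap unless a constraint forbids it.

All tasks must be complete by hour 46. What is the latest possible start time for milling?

7

To finish by hour 46, packaging (duration 8) must start no later than hour 38.
Since packaging (must start by hour 38, minus 1-hour gap → hour 37) depends on it, pitching must finish by hour 37. Backing off its 6-hour duration gives a latest start of hour 31.
The boil has to be done before pitching (must start by hour 31, minus 3-hour gap → hour 28). That means finishing by hour 28, i.e. starting by 28 − 4 = hour 24.
Mashing must finish in time for the boil (must start by hour 24); pitching (must start by hour 31). The tightest is hour 24, so mashing must start by 24 − 4 = hour 20.
Lautering feeds into the boil (must start by hour 24, minus 3-hour gap → hour 21); so lautering must finish by hour 21 and therefore start by hour 16.
Nothing follows primary fermentation; the deadline of hour 46 is its only limit. It must start by 46 − 1 = hour 45.
Milling has several dependents: mashing (must start by hour 20, minus 2-hour gap → hour 18); lautering (must start by hour 16); the boil (must start by hour 24, minus 1-hour gap → hour 23); primary fermentation (must start by hour 45); packaging (must start by hour 38). The earliest of those limits is hour 16, so milling must start by 16 − 9 = hour 7.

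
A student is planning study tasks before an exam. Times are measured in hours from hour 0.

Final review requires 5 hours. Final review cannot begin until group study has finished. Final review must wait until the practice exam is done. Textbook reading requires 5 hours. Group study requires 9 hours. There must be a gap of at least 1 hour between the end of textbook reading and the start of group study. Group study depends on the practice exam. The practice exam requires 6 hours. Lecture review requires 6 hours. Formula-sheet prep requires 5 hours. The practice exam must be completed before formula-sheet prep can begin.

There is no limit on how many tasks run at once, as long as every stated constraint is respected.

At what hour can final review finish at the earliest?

The practice exam can start immediately at hour 0; it finishes at hour 6.
Textbook reading can start immediately at hour 0; it finishes at hour 5.
Group study has to wait for textbook reading (finishes hour 5, plus 1-hour gap → hour 6); the practice exam (finishes hour 6). The latest of these is hour 6, so group study runs hour 6 to 6 + 9 = hour 15.
For final review: group study (finishes hour 15); the practice exam (finishes hour 6). Taking the maximum gives a start of hour 15, and it finishes at 15 + 5 = hour 20.

20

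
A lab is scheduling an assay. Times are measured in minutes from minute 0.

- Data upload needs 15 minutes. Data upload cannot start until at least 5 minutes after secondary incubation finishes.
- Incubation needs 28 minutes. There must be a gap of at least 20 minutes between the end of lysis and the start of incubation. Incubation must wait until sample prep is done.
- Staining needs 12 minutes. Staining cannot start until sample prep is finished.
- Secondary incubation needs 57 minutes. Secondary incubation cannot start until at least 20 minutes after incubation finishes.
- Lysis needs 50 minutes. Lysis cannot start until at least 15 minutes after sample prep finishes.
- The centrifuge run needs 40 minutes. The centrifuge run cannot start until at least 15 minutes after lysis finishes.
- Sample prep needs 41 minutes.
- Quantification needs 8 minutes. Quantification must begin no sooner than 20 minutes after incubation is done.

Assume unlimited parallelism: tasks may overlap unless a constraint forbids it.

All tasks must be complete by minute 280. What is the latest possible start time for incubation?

155

Nothing follows data upload; the deadline of minute 280 is its only limit. It must start by 280 − 15 = minute 265.
Secondary incubation must finish before data upload (must start by minute 265, minus 5-minute gap → minute 260). With a 57-minute duration, secondary incubation must start by 260 − 57 = minute 203.
To finish by minute 280, quantification (duration 8) must start no later than minute 272.
For incubation: secondary incubation (must start by minute 203, minus 20-minute gap → minute 183); quantification (must start by minute 272, minus 20-minute gap → minute 252). The most restrictive is minute 183; with a 28-minute duration, incubation must start by minute 155.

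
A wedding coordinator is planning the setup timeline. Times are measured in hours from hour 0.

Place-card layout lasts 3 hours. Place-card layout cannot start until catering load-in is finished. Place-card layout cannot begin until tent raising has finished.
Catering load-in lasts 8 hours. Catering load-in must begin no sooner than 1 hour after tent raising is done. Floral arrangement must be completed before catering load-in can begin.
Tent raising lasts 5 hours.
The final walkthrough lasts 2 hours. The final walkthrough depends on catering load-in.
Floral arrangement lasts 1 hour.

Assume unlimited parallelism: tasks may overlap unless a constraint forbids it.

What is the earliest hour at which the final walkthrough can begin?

14

Floral arrangement has no prerequisites, so it starts at hour 0 and finishes at hour 1.
Tent raising can start immediately at hour 0; it finishes at hour 5.
Catering load-in needs all of tent raising (finishes hour 5, plus 1-hour gap → hour 6); floral arrangement (finishes hour 1). That puts its earliest start at hour 6; it finishes at 6 + 8 = hour 14.
The final walkthrough waits on catering load-in (finishes hour 14), so the earliest it can start is hour 14.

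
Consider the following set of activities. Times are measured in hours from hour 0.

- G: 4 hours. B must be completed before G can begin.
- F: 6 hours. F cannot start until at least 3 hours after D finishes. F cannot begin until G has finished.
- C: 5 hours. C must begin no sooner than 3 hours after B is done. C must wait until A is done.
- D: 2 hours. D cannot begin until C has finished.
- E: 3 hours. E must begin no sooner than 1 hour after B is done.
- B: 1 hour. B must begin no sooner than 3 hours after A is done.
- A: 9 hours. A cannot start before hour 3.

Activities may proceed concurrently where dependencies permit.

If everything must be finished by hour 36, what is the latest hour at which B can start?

Nothing follows F; the deadline of hour 36 is its only limit. It must start by 36 − 6 = hour 30.
D must finish before F (must start by hour 30, minus 3-hour gap → hour 27). With a 2-hour duration, D must start by 27 − 2 = hour 25.
C feeds into D (must start by hour 25); so C must finish by hour 25 and therefore start by hour 20.
E has no dependents, so it just needs to finish by hour 36. Starting by 36 − 3 = hour 33 achieves that.
Since F (must start by hour 30) depends on it, G must finish by hour 30. Backing off its 4-hour duration gives a latest start of hour 26.
For B: C (must start by hour 20, minus 3-hour gap → hour 17); E (must start by hour 33, minus 1-hour gap → hour 32); G (must start by hour 26). The most restrictive is hour 17; with a 1-hour duration, B must start by hour 16.

16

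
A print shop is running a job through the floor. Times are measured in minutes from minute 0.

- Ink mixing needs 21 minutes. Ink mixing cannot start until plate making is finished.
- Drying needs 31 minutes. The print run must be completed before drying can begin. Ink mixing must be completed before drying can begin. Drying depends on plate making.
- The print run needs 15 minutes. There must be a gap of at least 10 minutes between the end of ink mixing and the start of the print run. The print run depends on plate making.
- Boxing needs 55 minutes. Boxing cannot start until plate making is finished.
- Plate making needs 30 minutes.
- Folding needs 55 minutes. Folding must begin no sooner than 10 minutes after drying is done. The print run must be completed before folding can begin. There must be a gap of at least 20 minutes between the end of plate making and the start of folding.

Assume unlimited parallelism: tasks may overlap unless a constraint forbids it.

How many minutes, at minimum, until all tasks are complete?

172

Nothing blocks plate making, so it runs from minute 0 to minute 30.
Boxing waits on plate making (finishes minute 30), so it starts at minute 30 and finishes at 30 + 55 = minute 85.
After plate making (finishes minute 30), ink mixing can start at minute 30 and finishes at minute 51.
The print run needs all of ink mixing (finishes minute 51, plus 10-minute gap → minute 61); plate making (finishes minute 30). That puts its earliest start at minute 61; it finishes at 61 + 15 = minute 76.
Drying cannot start until the print run (finishes minute 76); ink mixing (finishes minute 51); plate making (finishes minute 30). The controlling bound is minute 76, so drying finishes at 76 + 31 = minute 107.
Folding needs all of drying (finishes minute 107, plus 10-minute gap → minute 117); the print run (finishes minute 76); plate making (finishes minute 30, plus 20-minute gap → minute 50). That puts its earliest start at minute 117; it finishes at 117 + 55 = minute 172.
All tasks are finished once the last one completes. Finish times: Plate making at 30, Ink mixing at 51, The print run at 76, Drying at 107, Folding at 172, Boxing at 85. The latest is minute 172.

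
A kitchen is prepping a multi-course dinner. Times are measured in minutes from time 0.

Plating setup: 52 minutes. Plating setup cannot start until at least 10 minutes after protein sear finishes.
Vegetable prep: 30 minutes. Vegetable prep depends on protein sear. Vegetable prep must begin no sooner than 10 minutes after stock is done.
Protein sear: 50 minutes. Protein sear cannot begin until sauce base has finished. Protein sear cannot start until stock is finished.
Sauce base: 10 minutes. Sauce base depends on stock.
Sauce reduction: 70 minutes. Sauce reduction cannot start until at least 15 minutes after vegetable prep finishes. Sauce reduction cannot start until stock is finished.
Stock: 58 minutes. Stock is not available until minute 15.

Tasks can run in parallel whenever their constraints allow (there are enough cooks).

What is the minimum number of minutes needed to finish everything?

248

Stock cannot begin until its own release at minute 15. It runs from minute 15 to 15 + 58 = minute 73.
After stock (finishes minute 73), sauce base can start at minute 73 and finishes at minute 83.
Protein sear has to wait for sauce base (finishes minute 83); stock (finishes minute 73). The latest of these is minute 83, so protein sear runs minute 83 to 83 + 50 = minute 133.
Plating setup waits on protein sear (finishes minute 133, plus 10-minute gap → minute 143), so it starts at minute 143 and finishes at 143 + 52 = minute 195.
For vegetable prep: protein sear (finishes minute 133); stock (finishes minute 73, plus 10-minute gap → minute 83). Taking the maximum gives a start of minute 133, and it finishes at 133 + 30 = minute 163.
For sauce reduction: vegetable prep (finishes minute 163, plus 15-minute gap → minute 178); stock (finishes minute 73). Taking the maximum gives a start of minute 178, and it finishes at 178 + 70 = minute 248.
All tasks are finished once the last one completes. Finish times: Stock at 73, Sauce base at 83, Protein sear at 133, Vegetable prep at 163, Sauce reduction at 248, Plating setup at 195. The latest is minute 248.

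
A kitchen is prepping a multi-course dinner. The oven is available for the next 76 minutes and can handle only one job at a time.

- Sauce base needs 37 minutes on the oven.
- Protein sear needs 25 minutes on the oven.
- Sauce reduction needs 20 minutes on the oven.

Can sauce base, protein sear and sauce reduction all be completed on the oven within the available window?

No

Running back to back, the jobs need 37 + 25 + 20 = 82 minutes on the oven.
Since 82 > 76, they cannot all fit.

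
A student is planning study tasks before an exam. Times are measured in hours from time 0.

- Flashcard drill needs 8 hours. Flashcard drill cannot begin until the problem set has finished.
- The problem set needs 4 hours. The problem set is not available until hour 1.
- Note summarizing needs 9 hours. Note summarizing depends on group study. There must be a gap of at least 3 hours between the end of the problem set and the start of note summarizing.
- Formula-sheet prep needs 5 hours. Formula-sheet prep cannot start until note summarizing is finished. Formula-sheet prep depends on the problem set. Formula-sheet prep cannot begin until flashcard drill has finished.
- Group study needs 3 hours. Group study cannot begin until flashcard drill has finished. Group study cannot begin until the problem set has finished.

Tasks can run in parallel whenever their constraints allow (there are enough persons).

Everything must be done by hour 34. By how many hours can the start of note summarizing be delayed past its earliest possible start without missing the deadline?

The problem set cannot begin until its own release at hour 1. It runs from hour 1 to 1 + 4 = hour 5.
After the problem set (finishes hour 5), flashcard drill can start at hour 5 and finishes at hour 13.
Group study has to wait for flashcard drill (finishes hour 13); the problem set (finishes hour 5). The latest of these is hour 13, so group study runs hour 13 to 13 + 3 = hour 16.
For note summarizing: group study (finishes hour 16); the problem set (finishes hour 5, plus 3-hour gap → hour 8). Taking the maximum gives a start of hour 16, and it finishes at 16 + 9 = hour 25.

Working backward from the deadline:
Formula-sheet prep has no dependents, so it just needs to finish by hour 34. Starting by 34 − 5 = hour 29 achieves that.
Note summarizing feeds into formula-sheet prep (must start by hour 29); so note summarizing must finish by hour 29 and therefore start by hour 20.
So note summarizing can start as early as hour 16 and as late as hour 20, giving 20 − 16 = 4 hours of slack.

4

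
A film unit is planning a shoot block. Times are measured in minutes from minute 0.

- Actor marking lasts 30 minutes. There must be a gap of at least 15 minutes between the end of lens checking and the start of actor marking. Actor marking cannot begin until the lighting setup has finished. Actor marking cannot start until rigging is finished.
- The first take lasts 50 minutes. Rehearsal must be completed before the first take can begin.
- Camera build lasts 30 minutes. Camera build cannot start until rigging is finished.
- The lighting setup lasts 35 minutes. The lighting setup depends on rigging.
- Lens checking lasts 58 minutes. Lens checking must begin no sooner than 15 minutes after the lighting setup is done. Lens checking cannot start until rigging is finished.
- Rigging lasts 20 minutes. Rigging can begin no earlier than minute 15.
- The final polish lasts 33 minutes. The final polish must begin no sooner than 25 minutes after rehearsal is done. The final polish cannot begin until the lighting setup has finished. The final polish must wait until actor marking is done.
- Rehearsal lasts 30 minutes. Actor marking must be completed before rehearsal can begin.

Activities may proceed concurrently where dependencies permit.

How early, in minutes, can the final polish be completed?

276

After its own release at minute 15, rigging can start at minute 15 and finishes at minute 35.
After rigging (finishes minute 35), the lighting setup can start at minute 35 and finishes at minute 70.
Lens checking cannot start until the lighting setup (finishes minute 70, plus 15-minute gap → minute 85); rigging (finishes minute 35). The controlling bound is minute 85, so lens checking finishes at 85 + 58 = minute 143.
Actor marking needs all of lens checking (finishes minute 143, plus 15-minute gap → minute 158); the lighting setup (finishes minute 70); rigging (finishes minute 35). That puts its earliest start at minute 158; it finishes at 158 + 30 = minute 188.
Rehearsal cannot begin until actor marking (finishes minute 188). It runs from minute 188 to 188 + 30 = minute 218.
The final polish cannot start until rehearsal (finishes minute 218, plus 25-minute gap → minute 243); the lighting setup (finishes minute 70); actor marking (finishes minute 188). The controlling bound is minute 243, so the final polish finishes at 243 + 33 = minute 276.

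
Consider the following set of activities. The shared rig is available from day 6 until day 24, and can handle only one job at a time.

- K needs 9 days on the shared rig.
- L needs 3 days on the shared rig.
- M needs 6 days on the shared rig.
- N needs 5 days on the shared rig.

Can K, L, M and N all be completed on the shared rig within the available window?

The shared rig window is 24 − 6 = 18 days.
Running back to back, the jobs need 9 + 3 + 6 + 5 = 23 days on the shared rig.
Since 23 > 18, they cannot all fit.

No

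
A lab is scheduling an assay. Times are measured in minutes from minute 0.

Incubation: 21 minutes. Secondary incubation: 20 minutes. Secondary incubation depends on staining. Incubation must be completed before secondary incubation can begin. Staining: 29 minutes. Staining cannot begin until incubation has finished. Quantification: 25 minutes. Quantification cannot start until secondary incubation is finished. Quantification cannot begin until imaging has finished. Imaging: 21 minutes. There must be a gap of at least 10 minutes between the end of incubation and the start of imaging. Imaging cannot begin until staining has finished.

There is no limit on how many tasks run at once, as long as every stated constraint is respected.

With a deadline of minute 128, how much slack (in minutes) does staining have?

Incubation has no prerequisites, so it starts at minute 0 and finishes at minute 21.
Staining cannot begin until incubation (finishes minute 21). It runs from minute 21 to 21 + 29 = minute 50.

Working backward from the deadline:
Quantification has no dependents, so it just needs to finish by minute 128. Starting by 128 − 25 = minute 103 achieves that.
Secondary incubation has to be done before quantification (must start by minute 103). That means finishing by minute 103, i.e. starting by 103 − 20 = minute 83.
Imaging has to be done before quantification (must start by minute 103). That means finishing by minute 103, i.e. starting by 103 − 21 = minute 82.
Staining has several dependents: secondary incubation (must start by minute 83); imaging (must start by minute 82). The earliest of those limits is minute 82, so staining must start by 82 − 29 = minute 53.
So staining can start as early as minute 21 and as late as minute 53, giving 53 − 21 = 32 minutes of slack.

32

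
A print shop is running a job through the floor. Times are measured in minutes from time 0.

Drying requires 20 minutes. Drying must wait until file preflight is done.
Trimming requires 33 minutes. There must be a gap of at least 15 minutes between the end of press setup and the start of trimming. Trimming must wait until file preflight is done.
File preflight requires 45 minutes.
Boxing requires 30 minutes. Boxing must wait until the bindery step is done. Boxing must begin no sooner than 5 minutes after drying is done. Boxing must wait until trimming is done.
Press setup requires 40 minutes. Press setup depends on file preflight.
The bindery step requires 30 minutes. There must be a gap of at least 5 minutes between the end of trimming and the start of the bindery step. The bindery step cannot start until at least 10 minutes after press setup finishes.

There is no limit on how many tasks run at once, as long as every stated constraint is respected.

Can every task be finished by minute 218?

Yes

Nothing blocks file preflight, so it runs from minute 0 to minute 45.
Drying cannot begin until file preflight (finishes minute 45). It runs from minute 45 to 45 + 20 = minute 65.
After file preflight (finishes minute 45), press setup can start at minute 45 and finishes at minute 85.
Trimming has to wait for press setup (finishes minute 85, plus 15-minute gap → minute 100); file preflight (finishes minute 45). The latest of these is minute 100, so trimming runs minute 100 to 100 + 33 = minute 133.
The bindery step needs all of trimming (finishes minute 133, plus 5-minute gap → minute 138); press setup (finishes minute 85, plus 10-minute gap → minute 95). That puts its earliest start at minute 138; it finishes at 138 + 30 = minute 168.
Boxing has to wait for the bindery step (finishes minute 168); drying (finishes minute 65, plus 5-minute gap → minute 70); trimming (finishes minute 133). The latest of these is minute 168, so boxing runs minute 168 to 168 + 30 = minute 198.
Every task is finished by minute 198, which is no later than the deadline of 218, so the schedule is feasible.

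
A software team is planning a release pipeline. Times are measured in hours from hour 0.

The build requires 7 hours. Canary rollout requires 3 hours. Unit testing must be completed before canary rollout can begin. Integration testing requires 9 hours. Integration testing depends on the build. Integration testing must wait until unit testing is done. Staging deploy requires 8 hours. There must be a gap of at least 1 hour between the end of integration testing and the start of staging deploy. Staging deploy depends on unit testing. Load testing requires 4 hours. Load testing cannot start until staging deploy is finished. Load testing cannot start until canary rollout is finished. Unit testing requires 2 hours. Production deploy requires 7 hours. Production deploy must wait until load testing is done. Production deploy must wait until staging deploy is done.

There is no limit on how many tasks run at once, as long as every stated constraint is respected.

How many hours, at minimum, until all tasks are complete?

Unit testing can start immediately at hour 0; it finishes at hour 2.
After unit testing (finishes hour 2), canary rollout can start at hour 2 and finishes at hour 5.
The build has no prerequisites, so it starts at hour 0 and finishes at hour 7.
Integration testing needs all of the build (finishes hour 7); unit testing (finishes hour 2). That puts its earliest start at hour 7; it finishes at 7 + 9 = hour 16.
For staging deploy: integration testing (finishes hour 16, plus 1-hour gap → hour 17); unit testing (finishes hour 2). Taking the maximum gives a start of hour 17, and it finishes at 17 + 8 = hour 25.
Load testing cannot start until staging deploy (finishes hour 25); canary rollout (finishes hour 5). The controlling bound is hour 25, so load testing finishes at 25 + 4 = hour 29.
Production deploy cannot start until load testing (finishes hour 29); staging deploy (finishes hour 25). The controlling bound is hour 29, so production deploy finishes at 29 + 7 = hour 36.
All tasks are finished once the last one completes. Finish times: The build at 7, Unit testing at 2, Integration testing at 16, Staging deploy at 25, Canary rollout at 5, Load testing at 29, Production deploy at 36. The latest is hour 36.

36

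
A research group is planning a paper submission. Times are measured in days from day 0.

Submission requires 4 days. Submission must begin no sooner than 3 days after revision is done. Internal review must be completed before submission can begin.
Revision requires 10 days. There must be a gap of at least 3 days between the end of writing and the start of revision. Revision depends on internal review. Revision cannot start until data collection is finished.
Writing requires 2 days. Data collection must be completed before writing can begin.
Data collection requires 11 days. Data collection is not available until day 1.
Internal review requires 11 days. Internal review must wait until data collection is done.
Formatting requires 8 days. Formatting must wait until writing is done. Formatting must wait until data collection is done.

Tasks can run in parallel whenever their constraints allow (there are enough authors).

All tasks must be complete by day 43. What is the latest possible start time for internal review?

15

Submission must finish by day 43; it takes 4 days, so it must start by 43 − 4 = day 39.
Revision feeds into submission (must start by day 39, minus 3-day gap → day 36); so revision must finish by day 36 and therefore start by day 26.
For internal review: revision (must start by day 26); submission (must start by day 39). The most restrictive is day 26; with an 11-day duration, internal review must start by day 15.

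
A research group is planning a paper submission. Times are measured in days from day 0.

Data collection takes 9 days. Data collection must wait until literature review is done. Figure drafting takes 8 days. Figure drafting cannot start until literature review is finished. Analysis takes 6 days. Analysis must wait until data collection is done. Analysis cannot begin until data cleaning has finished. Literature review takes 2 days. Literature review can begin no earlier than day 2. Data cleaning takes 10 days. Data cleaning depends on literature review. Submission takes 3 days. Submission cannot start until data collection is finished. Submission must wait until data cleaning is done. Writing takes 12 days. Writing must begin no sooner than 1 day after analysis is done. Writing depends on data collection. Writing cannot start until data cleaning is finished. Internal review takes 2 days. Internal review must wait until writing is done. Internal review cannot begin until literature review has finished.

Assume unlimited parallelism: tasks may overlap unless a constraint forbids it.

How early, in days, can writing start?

21

Literature review cannot begin until its own release at day 2. It runs from day 2 to 2 + 2 = day 4.
After literature review (finishes day 4), data cleaning can start at day 4 and finishes at day 14.
Data collection cannot begin until literature review (finishes day 4). It runs from day 4 to 4 + 9 = day 13.
Analysis cannot start until data collection (finishes day 13); data cleaning (finishes day 14). The controlling bound is day 14, so analysis finishes at 14 + 6 = day 20.
Writing waits on analysis (finishes day 20, plus 1-day gap → day 21); data collection (finishes day 13); data cleaning (finishes day 14). The latest of these is day 21, which is the earliest writing can start.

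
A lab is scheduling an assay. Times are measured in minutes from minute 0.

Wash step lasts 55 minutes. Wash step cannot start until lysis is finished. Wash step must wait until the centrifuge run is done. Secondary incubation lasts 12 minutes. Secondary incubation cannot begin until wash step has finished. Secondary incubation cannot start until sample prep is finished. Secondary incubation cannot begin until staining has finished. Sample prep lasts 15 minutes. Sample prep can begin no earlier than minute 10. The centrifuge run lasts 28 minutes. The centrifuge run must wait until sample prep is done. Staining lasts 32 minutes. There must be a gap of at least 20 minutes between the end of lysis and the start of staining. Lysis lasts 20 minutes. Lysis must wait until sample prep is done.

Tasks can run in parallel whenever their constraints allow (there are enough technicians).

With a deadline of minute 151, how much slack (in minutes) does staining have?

42

Sample prep waits on its own release at minute 10, so it starts at minute 10 and finishes at 10 + 15 = minute 25.
Lysis cannot begin until sample prep (finishes minute 25). It runs from minute 25 to 25 + 20 = minute 45.
Staining cannot begin until lysis (finishes minute 45, plus 20-minute gap → minute 65). It runs from minute 65 to 65 + 32 = minute 97.

Working backward from the deadline:
To finish by minute 151, secondary incubation (duration 12) must start no later than minute 139.
Since secondary incubation (must start by minute 139) depends on it, staining must finish by minute 139. Backing off its 32-minute duration gives a latest start of minute 107.
So staining can start as early as minute 65 and as late as minute 107, giving 107 − 65 = 42 minutes of slack.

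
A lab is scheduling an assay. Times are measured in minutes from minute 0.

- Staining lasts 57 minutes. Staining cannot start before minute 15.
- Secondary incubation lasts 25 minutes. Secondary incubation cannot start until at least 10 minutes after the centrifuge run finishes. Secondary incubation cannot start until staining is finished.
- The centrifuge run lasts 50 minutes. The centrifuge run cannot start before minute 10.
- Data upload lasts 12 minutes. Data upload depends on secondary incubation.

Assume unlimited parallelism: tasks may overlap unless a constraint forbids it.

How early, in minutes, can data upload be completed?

Staining cannot begin until its own release at minute 15. It runs from minute 15 to 15 + 57 = minute 72.
The centrifuge run cannot begin until its own release at minute 10. It runs from minute 10 to 10 + 50 = minute 60.
Secondary incubation cannot start until the centrifuge run (finishes minute 60, plus 10-minute gap → minute 70); staining (finishes minute 72). The controlling bound is minute 72, so secondary incubation finishes at 72 + 25 = minute 97.
Data upload cannot begin until secondary incubation (finishes minute 97). It runs from minute 97 to 97 + 12 = minute 109.

109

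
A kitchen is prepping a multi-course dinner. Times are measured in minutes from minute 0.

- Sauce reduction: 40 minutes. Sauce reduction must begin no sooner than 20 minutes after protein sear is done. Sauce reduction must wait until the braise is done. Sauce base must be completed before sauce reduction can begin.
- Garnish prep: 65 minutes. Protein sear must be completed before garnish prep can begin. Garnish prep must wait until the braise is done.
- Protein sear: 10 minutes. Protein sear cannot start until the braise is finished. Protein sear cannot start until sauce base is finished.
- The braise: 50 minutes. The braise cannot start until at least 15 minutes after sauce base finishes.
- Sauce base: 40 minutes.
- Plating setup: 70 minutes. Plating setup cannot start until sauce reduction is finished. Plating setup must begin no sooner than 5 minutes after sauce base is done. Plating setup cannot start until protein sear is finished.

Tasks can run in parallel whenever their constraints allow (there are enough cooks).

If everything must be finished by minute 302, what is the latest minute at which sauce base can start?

Plating setup must finish by minute 302; it takes 70 minutes, so it must start by 302 − 70 = minute 232.
Sauce reduction has to be done before plating setup (must start by minute 232). That means finishing by minute 232, i.e. starting by 232 − 40 = minute 192.
To finish by minute 302, garnish prep (duration 65) must start no later than minute 237.
Protein sear feeds sauce reduction (must start by minute 192, minus 20-minute gap → minute 172); plating setup (must start by minute 232); garnish prep (must start by minute 237). Taking the minimum, protein sear must finish by minute 172 and start by 172 − 10 = minute 162.
The braise feeds protein sear (must start by minute 162); sauce reduction (must start by minute 192); garnish prep (must start by minute 237). Taking the minimum, the braise must finish by minute 162 and start by 162 − 50 = minute 112.
For sauce base: the braise (must start by minute 112, minus 15-minute gap → minute 97); protein sear (must start by minute 162); sauce reduction (must start by minute 192); plating setup (must start by minute 232, minus 5-minute gap → minute 227). The most restrictive is minute 97; with a 40-minute duration, sauce base must start by minute 57.

57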